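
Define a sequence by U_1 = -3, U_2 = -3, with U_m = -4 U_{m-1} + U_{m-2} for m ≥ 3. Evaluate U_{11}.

953433

U_3 = -4*(-3) + (-3) = 9
U_4 = -4*9 + (-3) = -39
U_5 = -4*(-39) + 9 = 165
U_6 = -4*165 + (-39) = -699
U_7 = -4*(-699) + 165 = 2961
U_8 = -4*2961 + (-699) = -12543
U_9 = -4*(-12543) + 2961 = 53133
U_{10} = -4*53133 + (-12543) = -225075
U_{11} = -4*(-225075) + 53133 = 953433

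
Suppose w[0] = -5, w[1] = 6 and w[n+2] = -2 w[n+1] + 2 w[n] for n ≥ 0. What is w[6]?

w[2] = -2(6) + 2(-5) = -22
w[3] = -2(-22) + 2(6) = 56
w[4] = -2(56) + 2(-22) = -156
w[5] = -2(-156) + 2(56) = 424
w[6] = -2(424) + 2(-156) = -1160

-1160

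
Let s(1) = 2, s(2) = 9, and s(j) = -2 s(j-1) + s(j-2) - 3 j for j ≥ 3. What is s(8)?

1771

s(3) = -2·9 + 2 - 9 = -25
s(4) = -2·(-25) + 9 - 12 = 47
s(5) = -2·47 + (-25) - 15 = -134
s(6) = -2·(-134) + 47 - 18 = 297
s(7) = -2·297 + (-134) - 21 = -749
s(8) = -2·(-749) + 297 - 24 = 1771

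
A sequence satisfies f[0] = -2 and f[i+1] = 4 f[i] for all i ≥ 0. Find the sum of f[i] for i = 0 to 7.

-43690

f[1] = 4(-2) = -8
f[2] = 4(-8) = -32
f[3] = 4(-32) = -128
f[4] = 4(-128) = -512
f[5] = 4(-512) = -2048
f[6] = 4(-2048) = -8192
f[7] = 4(-8192) = -32768
Sum = (-2) + (-8) + (-32) + (-128) + (-512) + (-2048) + (-8192) + (-32768) = -43690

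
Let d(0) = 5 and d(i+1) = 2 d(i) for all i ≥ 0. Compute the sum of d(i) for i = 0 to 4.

d(1) = 2(5) = 10
d(2) = 2(10) = 20
d(3) = 2(20) = 40
d(4) = 2(40) = 80
Sum = 5 + 10 + 20 + 40 + 80 = 155

155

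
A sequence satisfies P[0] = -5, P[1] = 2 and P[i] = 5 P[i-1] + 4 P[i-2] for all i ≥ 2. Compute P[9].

-1499338

P[2] = 5·2 + 4·(-5) = -10
P[3] = 5·(-10) + 4·2 = -42
P[4] = 5·(-42) + 4·(-10) = -250
P[5] = 5·(-250) + 4·(-42) = -1418
P[6] = 5·(-1418) + 4·(-250) = -8090
P[7] = 5·(-8090) + 4·(-1418) = -46122
P[8] = 5·(-46122) + 4·(-8090) = -262970
P[9] = 5·(-262970) + 4·(-46122) = -1499338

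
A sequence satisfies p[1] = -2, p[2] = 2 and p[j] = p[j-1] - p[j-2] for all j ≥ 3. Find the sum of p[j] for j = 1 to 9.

4

p[3] = 2 - (-2) = 4
p[4] = 4 - 2 = 2
p[5] = 2 - 4 = -2
p[6] = (-2) - 2 = -4
p[7] = (-4) - (-2) = -2
p[8] = (-2) - (-4) = 2
p[9] = 2 - (-2) = 4
Sum = (-2) + 2 + 4 + 2 + (-2) + (-4) + (-2) + 2 + 4 = 4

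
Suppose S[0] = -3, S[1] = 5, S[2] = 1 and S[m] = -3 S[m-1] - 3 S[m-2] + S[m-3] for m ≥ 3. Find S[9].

1725

S[3] = -3·1 - 3·5 + (-3) = -21
S[4] = -3·(-21) - 3·1 + 5 = 65
S[5] = -3·65 - 3·(-21) + 1 = -131
S[6] = -3·(-131) - 3·65 + (-21) = 177
S[7] = -3·177 - 3·(-131) + 65 = -73
S[8] = -3·(-73) - 3·177 + (-131) = -443
S[9] = -3·(-443) - 3·(-73) + 177 = 1725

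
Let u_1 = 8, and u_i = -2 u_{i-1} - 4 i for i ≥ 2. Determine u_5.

156

u_2 = -2*8 - 8 = -24
u_3 = -2*(-24) - 12 = 36
u_4 = -2*36 - 16 = -88
u_5 = -2*(-88) - 20 = 156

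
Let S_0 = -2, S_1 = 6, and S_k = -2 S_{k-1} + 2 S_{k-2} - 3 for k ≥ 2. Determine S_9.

20237

S_2 = -2·6 + 2·(-2) - 3 = -19
S_3 = -2·(-19) + 2·6 - 3 = 47
S_4 = -2·47 + 2·(-19) - 3 = -135
S_5 = -2·(-135) + 2·47 - 3 = 361
S_6 = -2·361 + 2·(-135) - 3 = -995
S_7 = -2·(-995) + 2·361 - 3 = 2709
S_8 = -2·2709 + 2·(-995) - 3 = -7411
S_9 = -2·(-7411) + 2·2709 - 3 = 20237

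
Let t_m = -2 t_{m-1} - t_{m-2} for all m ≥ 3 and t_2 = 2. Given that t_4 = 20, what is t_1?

Let t_1 = w.
t_3 = -4 - w
t_4 = 6 + 2w
So 6 + 2w = 20, giving w = 7.

7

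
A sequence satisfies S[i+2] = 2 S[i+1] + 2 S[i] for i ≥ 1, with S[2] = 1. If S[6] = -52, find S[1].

-3

Let S[1] = z.
S[3] = 2 + 2z
S[4] = 6 + 4z
S[5] = 16 + 12z
S[6] = 44 + 32z
So 44 + 32z = -52, giving z = -3.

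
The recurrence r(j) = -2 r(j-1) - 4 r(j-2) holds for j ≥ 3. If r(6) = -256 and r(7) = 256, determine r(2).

8

Rearranging, r(j-2) = (r(j) + 2 r(j-1)) / -4.
r(5) = (256 + 2(-256)) / -4 = -256/-4 = 64
r(4) = (-256 + 2(64)) / -4 = -128/-4 = 32
r(3) = (64 + 2(32)) / -4 = 128/-4 = -32
r(2) = (32 + 2(-32)) / -4 = -32/-4 = 8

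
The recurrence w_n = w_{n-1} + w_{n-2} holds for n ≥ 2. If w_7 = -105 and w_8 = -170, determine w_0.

-5

Rearranging, w_{n-2} = w_n - w_{n-1}.
w_6 = -170 - (-105) = -65
w_5 = -105 - (-65) = -40
w_4 = -65 - (-40) = -25
w_3 = -40 - (-25) = -15
w_2 = -25 - (-15) = -10
w_1 = -15 - (-10) = -5
w_0 = -10 - (-5) = -5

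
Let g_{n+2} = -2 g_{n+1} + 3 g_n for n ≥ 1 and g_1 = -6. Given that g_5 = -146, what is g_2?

Let g_2 = z.
g_3 = -18 - 2z
g_4 = 36 + 7z
g_5 = -126 - 20z
So -126 - 20z = -146, giving z = 1.

1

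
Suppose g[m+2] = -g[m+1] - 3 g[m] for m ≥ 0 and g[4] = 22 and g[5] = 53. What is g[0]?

-3

Rearranging, g[m-2] = (g[m] + g[m-1]) / -3.
g[3] = (53 + 22) / -3 = 75/-3 = -25
g[2] = (22 + (-25)) / -3 = -3/-3 = 1
g[1] = (-25 + 1) / -3 = -24/-3 = 8
g[0] = (1 + 8) / -3 = 9/-3 = -3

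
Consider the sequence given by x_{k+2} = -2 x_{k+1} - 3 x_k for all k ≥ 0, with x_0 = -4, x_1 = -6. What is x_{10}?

x_2 = -2*(-6) - 3*(-4) = 24
x_3 = -2*24 - 3*(-6) = -30
x_4 = -2*(-30) - 3*24 = -12
x_5 = -2*(-12) - 3*(-30) = 114
x_6 = -2*114 - 3*(-12) = -192
x_7 = -2*(-192) - 3*114 = 42
x_8 = -2*42 - 3*(-192) = 492
x_9 = -2*492 - 3*42 = -1110
x_{10} = -2*(-1110) - 3*492 = 744

744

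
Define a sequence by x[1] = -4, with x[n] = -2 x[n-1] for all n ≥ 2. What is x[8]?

512

x[2] = -2·(-4) = 8
x[3] = -2·8 = -16
x[4] = -2·(-16) = 32
x[5] = -2·32 = -64
x[6] = -2·(-64) = 128
x[7] = -2·128 = -256
x[8] = -2·(-256) = 512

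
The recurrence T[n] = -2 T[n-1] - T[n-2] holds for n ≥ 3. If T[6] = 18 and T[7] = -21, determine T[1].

-3

Rearranging, T[n-2] = -(T[n] + 2 T[n-1]).
T[5] = -(-21 + 2*18) = -15
T[4] = -(18 + 2*(-15)) = 12
T[3] = -(-15 + 2*12) = -9
T[2] = -(12 + 2*(-9)) = 6
T[1] = -(-9 + 2*6) = -3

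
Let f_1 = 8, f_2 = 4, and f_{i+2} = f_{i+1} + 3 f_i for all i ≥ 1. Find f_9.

3196

f_3 = 4 + 3·8 = 28
f_4 = 28 + 3·4 = 40
f_5 = 40 + 3·28 = 124
f_6 = 124 + 3·40 = 244
f_7 = 244 + 3·124 = 616
f_8 = 616 + 3·244 = 1348
f_9 = 1348 + 3·616 = 3196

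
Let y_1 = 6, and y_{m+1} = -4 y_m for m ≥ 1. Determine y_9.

393216

y_2 = -4*6 = -24
y_3 = -4*(-24) = 96
y_4 = -4*96 = -384
y_5 = -4*(-384) = 1536
y_6 = -4*1536 = -6144
y_7 = -4*(-6144) = 24576
y_8 = -4*24576 = -98304
y_9 = -4*(-98304) = 393216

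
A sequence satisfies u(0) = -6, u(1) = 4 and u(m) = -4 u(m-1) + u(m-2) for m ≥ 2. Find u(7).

u(2) = -4(4) + (-6) = -22
u(3) = -4(-22) + 4 = 92
u(4) = -4(92) + (-22) = -390
u(5) = -4(-390) + 92 = 1652
u(6) = -4(1652) + (-390) = -6998
u(7) = -4(-6998) + 1652 = 29644

29644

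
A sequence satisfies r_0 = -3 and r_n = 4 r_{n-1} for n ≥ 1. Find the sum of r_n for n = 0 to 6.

r_1 = 4·(-3) = -12
r_2 = 4·(-12) = -48
r_3 = 4·(-48) = -192
r_4 = 4·(-192) = -768
r_5 = 4·(-768) = -3072
r_6 = 4·(-3072) = -12288
Sum = (-3) + (-12) + (-48) + (-192) + (-768) + (-3072) + (-12288) = -16383

-16383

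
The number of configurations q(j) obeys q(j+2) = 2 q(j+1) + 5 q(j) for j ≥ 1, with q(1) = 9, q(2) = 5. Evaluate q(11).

q(3) = 2*5 + 5*9 = 55
q(4) = 2*55 + 5*5 = 135
q(5) = 2*135 + 5*55 = 545
q(6) = 2*545 + 5*135 = 1765
q(7) = 2*1765 + 5*545 = 6255
q(8) = 2*6255 + 5*1765 = 21335
q(9) = 2*21335 + 5*6255 = 73945
q(10) = 2*73945 + 5*21335 = 254565
q(11) = 2*254565 + 5*73945 = 878855

878855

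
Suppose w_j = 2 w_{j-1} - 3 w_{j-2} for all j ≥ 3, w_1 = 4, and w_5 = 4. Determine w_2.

Let w_2 = v.
w_3 = -12 + 2v
w_4 = -24 + v
w_5 = -12 - 4v
So -12 - 4v = 4, giving v = -4.

-4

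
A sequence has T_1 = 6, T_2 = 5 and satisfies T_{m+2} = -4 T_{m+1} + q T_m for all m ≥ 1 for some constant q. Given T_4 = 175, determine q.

T_3 = -20 + 6q
T_4 = 80 - 19q
So 80 - 19q = 175, giving q = -5.

-5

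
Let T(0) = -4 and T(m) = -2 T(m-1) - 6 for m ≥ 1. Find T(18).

-524290

The fixed point is -6/(1 + 2) = -2, so T(m) + 2 = -2(T(m-1) + 2).
Hence T(m) = -2·(-2)^m - 2.
T(18) = -2·(-2)^{18} - 2 = -2·262144 - 2 = -524290.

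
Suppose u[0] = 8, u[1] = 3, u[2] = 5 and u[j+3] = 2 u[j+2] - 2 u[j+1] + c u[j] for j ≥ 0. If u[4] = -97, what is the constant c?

u[3] = 4 + 8c
u[4] = -2 + 19c
So -2 + 19c = -97, giving c = -5.

-5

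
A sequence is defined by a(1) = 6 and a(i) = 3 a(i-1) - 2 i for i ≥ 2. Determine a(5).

a(2) = 3(6) - 4 = 14
a(3) = 3(14) - 6 = 36
a(4) = 3(36) - 8 = 100
a(5) = 3(100) - 10 = 290

290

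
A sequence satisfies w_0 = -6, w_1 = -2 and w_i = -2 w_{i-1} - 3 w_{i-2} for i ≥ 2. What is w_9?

-1154

w_2 = -2·(-2) - 3·(-6) = 22
w_3 = -2·22 - 3·(-2) = -38
w_4 = -2·(-38) - 3·22 = 10
w_5 = -2·10 - 3·(-38) = 94
w_6 = -2·94 - 3·10 = -218
w_7 = -2·(-218) - 3·94 = 154
w_8 = -2·154 - 3·(-218) = 346
w_9 = -2·346 - 3·154 = -1154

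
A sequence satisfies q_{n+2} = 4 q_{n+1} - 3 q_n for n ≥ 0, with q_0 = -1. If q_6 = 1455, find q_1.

Let q_1 = v.
q_2 = 3 + 4v
q_3 = 12 + 13v
q_4 = 39 + 40v
q_5 = 120 + 121v
q_6 = 363 + 364v
So 363 + 364v = 1455, giving v = 3.

3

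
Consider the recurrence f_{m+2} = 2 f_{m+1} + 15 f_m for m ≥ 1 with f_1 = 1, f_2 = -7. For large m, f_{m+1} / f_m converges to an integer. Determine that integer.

The characteristic equation is r^2 - 2r - 15 = 0, which factors as (r - 5)(r + 3) = 0.
So the roots are 5 and -3. Since |5| > |-3| and the coefficient of 5^m is non-zero, the ratio tends to 5.

5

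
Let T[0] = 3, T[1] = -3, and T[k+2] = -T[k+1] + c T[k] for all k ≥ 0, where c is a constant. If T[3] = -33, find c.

T[2] = 3 + 3c
T[3] = -3 - 6c
So -3 - 6c = -33, giving c = 5.

5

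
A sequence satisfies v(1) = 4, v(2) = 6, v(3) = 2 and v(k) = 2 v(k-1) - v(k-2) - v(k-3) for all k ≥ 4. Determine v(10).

v(4) = 2·2 - 6 - 4 = -6
v(5) = 2·(-6) - 2 - 6 = -20
v(6) = 2·(-20) - (-6) - 2 = -36
v(7) = 2·(-36) - (-20) - (-6) = -46
v(8) = 2·(-46) - (-36) - (-20) = -36
v(9) = 2·(-36) - (-46) - (-36) = 10
v(10) = 2·10 - (-36) - (-46) = 102

102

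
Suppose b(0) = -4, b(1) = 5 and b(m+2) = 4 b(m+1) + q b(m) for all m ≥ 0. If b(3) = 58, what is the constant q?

2

b(2) = 20 - 4q
b(3) = 80 - 11q
So 80 - 11q = 58, giving q = 2.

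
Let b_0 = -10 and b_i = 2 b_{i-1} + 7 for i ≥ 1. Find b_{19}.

-1572871

The fixed point is 7/(1 - 2) = -7, so b_i + 7 = 2(b_{i-1} + 7).
Hence b_i = -3·2^i - 7.
b_{19} = -3·2^{19} - 7 = -3·524288 - 7 = -1572871.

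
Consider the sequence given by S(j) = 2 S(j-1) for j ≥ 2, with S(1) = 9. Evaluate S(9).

2304

S(2) = 2*9 = 18
S(3) = 2*18 = 36
S(4) = 2*36 = 72
S(5) = 2*72 = 144
S(6) = 2*144 = 288
S(7) = 2*288 = 576
S(8) = 2*576 = 1152
S(9) = 2*1152 = 2304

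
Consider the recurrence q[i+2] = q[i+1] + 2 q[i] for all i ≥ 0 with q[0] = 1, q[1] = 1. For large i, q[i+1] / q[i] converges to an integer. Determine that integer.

The characteristic equation is r^2 - r - 2 = 0, which factors as (r - 2)(r + 1) = 0.
So the roots are 2 and -1. Since |2| > |-1| and the coefficient of 2^i is non-zero, the ratio tends to 2.

2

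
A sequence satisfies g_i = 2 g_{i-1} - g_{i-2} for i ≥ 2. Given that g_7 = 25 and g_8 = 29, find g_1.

Rearranging, g_{i-2} = -(g_i - 2 g_{i-1}).
g_6 = -(29 - 2(25)) = 21
g_5 = -(25 - 2(21)) = 17
g_4 = -(21 - 2(17)) = 13
g_3 = -(17 - 2(13)) = 9
g_2 = -(13 - 2(9)) = 5
g_1 = -(9 - 2(5)) = 1

1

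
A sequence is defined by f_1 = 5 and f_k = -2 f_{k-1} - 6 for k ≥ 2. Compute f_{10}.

f_2 = -2(5) - 6 = -16
f_3 = -2(-16) - 6 = 26
f_4 = -2(26) - 6 = -58
f_5 = -2(-58) - 6 = 110
f_6 = -2(110) - 6 = -226
f_7 = -2(-226) - 6 = 446
f_8 = -2(446) - 6 = -898
f_9 = -2(-898) - 6 = 1790
f_{10} = -2(1790) - 6 = -3586

-3586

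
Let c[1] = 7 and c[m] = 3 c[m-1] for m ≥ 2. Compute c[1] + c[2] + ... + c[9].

c[2] = 3(7) = 21
c[3] = 3(21) = 63
c[4] = 3(63) = 189
c[5] = 3(189) = 567
c[6] = 3(567) = 1701
c[7] = 3(1701) = 5103
c[8] = 3(5103) = 15309
c[9] = 3(15309) = 45927
Sum = 7 + 21 + 63 + 189 + 567 + 1701 + 5103 + 15309 + 45927 = 68887

68887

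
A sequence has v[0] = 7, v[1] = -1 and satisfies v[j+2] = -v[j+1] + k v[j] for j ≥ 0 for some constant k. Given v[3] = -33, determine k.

4

v[2] = 1 + 7k
v[3] = -1 - 8k
So -1 - 8k = -33, giving k = 4.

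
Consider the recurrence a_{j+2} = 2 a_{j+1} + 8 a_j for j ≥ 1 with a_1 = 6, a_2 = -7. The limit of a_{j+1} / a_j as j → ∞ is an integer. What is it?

4

The characteristic equation is r^2 - 2r - 8 = 0, which factors as (r - 4)(r + 2) = 0.
So the roots are 4 and -2. Since |4| > |-2| and the coefficient of 4^j is non-zero, the ratio tends to 4.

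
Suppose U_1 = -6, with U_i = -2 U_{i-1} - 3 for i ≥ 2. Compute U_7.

U_2 = -2*(-6) - 3 = 9
U_3 = -2*9 - 3 = -21
U_4 = -2*(-21) - 3 = 39
U_5 = -2*39 - 3 = -81
U_6 = -2*(-81) - 3 = 159
U_7 = -2*159 - 3 = -321

-321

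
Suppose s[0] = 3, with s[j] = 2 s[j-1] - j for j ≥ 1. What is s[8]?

s[1] = 2·3 - 1 = 5
s[2] = 2·5 - 2 = 8
s[3] = 2·8 - 3 = 13
s[4] = 2·13 - 4 = 22
s[5] = 2·22 - 5 = 39
s[6] = 2·39 - 6 = 72
s[7] = 2·72 - 7 = 137
s[8] = 2·137 - 8 = 266

266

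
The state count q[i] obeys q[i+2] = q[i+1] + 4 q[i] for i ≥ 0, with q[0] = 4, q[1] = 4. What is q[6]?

724

q[2] = 4 + 4(4) = 20
q[3] = 20 + 4(4) = 36
q[4] = 36 + 4(20) = 116
q[5] = 116 + 4(36) = 260
q[6] = 260 + 4(116) = 724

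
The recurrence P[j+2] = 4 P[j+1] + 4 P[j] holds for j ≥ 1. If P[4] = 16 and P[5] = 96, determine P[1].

Rearranging, P[j-2] = (P[j] - 4 P[j-1]) / 4.
P[3] = (96 - 4*16) / 4 = 32/4 = 8
P[2] = (16 - 4*8) / 4 = -16/4 = -4
P[1] = (8 - 4*(-4)) / 4 = 24/4 = 6

6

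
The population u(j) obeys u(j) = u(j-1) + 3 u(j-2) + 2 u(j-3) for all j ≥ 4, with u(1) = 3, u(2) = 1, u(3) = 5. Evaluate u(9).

1293

u(4) = 5 + 3*1 + 2*3 = 14
u(5) = 14 + 3*5 + 2*1 = 31
u(6) = 31 + 3*14 + 2*5 = 83
u(7) = 83 + 3*31 + 2*14 = 204
u(8) = 204 + 3*83 + 2*31 = 515
u(9) = 515 + 3*204 + 2*83 = 1293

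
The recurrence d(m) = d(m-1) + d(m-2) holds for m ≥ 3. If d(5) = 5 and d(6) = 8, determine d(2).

Rearranging, d(m-2) = d(m) - d(m-1).
d(4) = 8 - 5 = 3
d(3) = 5 - 3 = 2
d(2) = 3 - 2 = 1

1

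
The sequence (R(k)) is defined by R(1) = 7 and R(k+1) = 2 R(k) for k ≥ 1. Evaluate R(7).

R(2) = 2(7) = 14
R(3) = 2(14) = 28
R(4) = 2(28) = 56
R(5) = 2(56) = 112
R(6) = 2(112) = 224
R(7) = 2(224) = 448

448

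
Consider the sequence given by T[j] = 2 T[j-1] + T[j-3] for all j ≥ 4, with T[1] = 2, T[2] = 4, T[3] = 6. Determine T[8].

340

T[4] = 2(6) + 2 = 14
T[5] = 2(14) + 4 = 32
T[6] = 2(32) + 6 = 70
T[7] = 2(70) + 14 = 154
T[8] = 2(154) + 32 = 340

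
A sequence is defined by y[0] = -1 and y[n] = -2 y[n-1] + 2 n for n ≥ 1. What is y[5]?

y[1] = -2(-1) + 2 = 4
y[2] = -2(4) + 4 = -4
y[3] = -2(-4) + 6 = 14
y[4] = -2(14) + 8 = -20
y[5] = -2(-20) + 10 = 50

50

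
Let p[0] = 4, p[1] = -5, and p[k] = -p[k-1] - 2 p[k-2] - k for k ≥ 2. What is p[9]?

47

p[2] = -(-5) - 2·4 - 2 = -5
p[3] = -(-5) - 2·(-5) - 3 = 12
p[4] = -12 - 2·(-5) - 4 = -6
p[5] = -(-6) - 2·12 - 5 = -23
p[6] = -(-23) - 2·(-6) - 6 = 29
p[7] = -29 - 2·(-23) - 7 = 10
p[8] = -10 - 2·29 - 8 = -76
p[9] = -(-76) - 2·10 - 9 = 47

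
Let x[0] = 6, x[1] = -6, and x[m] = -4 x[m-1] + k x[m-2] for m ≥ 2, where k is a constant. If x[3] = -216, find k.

4

x[2] = 24 + 6k
x[3] = -96 - 30k
So -96 - 30k = -216, giving k = 4.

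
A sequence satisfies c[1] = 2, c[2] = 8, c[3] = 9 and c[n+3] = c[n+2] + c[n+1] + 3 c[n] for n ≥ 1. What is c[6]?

c[4] = 9 + 8 + 3(2) = 23
c[5] = 23 + 9 + 3(8) = 56
c[6] = 56 + 23 + 3(9) = 106

106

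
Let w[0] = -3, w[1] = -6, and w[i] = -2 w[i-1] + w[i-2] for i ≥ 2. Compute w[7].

-804

w[2] = -2·(-6) + (-3) = 9
w[3] = -2·9 + (-6) = -24
w[4] = -2·(-24) + 9 = 57
w[5] = -2·57 + (-24) = -138
w[6] = -2·(-138) + 57 = 333
w[7] = -2·333 + (-138) = -804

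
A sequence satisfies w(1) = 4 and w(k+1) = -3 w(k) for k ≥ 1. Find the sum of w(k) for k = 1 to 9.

19684

w(2) = -3(4) = -12
w(3) = -3(-12) = 36
w(4) = -3(36) = -108
w(5) = -3(-108) = 324
w(6) = -3(324) = -972
w(7) = -3(-972) = 2916
w(8) = -3(2916) = -8748
w(9) = -3(-8748) = 26244
Sum = 4 + (-12) + 36 + (-108) + 324 + (-972) + 2916 + (-8748) + 26244 = 19684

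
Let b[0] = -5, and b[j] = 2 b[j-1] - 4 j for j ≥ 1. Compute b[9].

b[1] = 2(-5) - 4 = -14
b[2] = 2(-14) - 8 = -36
b[3] = 2(-36) - 12 = -84
b[4] = 2(-84) - 16 = -184
b[5] = 2(-184) - 20 = -388
b[6] = 2(-388) - 24 = -800
b[7] = 2(-800) - 28 = -1628
b[8] = 2(-1628) - 32 = -3288
b[9] = 2(-3288) - 36 = -6612

-6612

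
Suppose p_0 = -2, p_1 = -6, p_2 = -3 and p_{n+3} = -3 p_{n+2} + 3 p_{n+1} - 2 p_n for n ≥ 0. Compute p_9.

p_3 = -3(-3) + 3(-6) - 2(-2) = -5
p_4 = -3(-5) + 3(-3) - 2(-6) = 18
p_5 = -3(18) + 3(-5) - 2(-3) = -63
p_6 = -3(-63) + 3(18) - 2(-5) = 253
p_7 = -3(253) + 3(-63) - 2(18) = -984
p_8 = -3(-984) + 3(253) - 2(-63) = 3837
p_9 = -3(3837) + 3(-984) - 2(253) = -14969

-14969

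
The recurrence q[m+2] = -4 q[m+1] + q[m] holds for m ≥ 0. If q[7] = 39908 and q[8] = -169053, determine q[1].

8

Rearranging, q[m-2] = q[m] + 4 q[m-1].
q[6] = -169053 + 4·39908 = -9421
q[5] = 39908 + 4·(-9421) = 2224
q[4] = -9421 + 4·2224 = -525
q[3] = 2224 + 4·(-525) = 124
q[2] = -525 + 4·124 = -29
q[1] = 124 + 4·(-29) = 8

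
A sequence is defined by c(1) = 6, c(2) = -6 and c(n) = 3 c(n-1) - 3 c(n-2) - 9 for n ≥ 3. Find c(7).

c(3) = 3·(-6) - 3·6 - 9 = -45
c(4) = 3·(-45) - 3·(-6) - 9 = -126
c(5) = 3·(-126) - 3·(-45) - 9 = -252
c(6) = 3·(-252) - 3·(-126) - 9 = -387
c(7) = 3·(-387) - 3·(-252) - 9 = -414

-414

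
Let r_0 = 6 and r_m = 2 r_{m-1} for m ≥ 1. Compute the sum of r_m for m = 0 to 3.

90

r_1 = 2*6 = 12
r_2 = 2*12 = 24
r_3 = 2*24 = 48
Sum = 6 + 12 + 24 + 48 = 90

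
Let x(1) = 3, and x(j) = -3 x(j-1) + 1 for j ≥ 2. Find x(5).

x(2) = -3(3) + 1 = -8
x(3) = -3(-8) + 1 = 25
x(4) = -3(25) + 1 = -74
x(5) = -3(-74) + 1 = 223

223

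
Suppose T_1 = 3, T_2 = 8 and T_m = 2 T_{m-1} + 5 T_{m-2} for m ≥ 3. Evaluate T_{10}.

174288

T_3 = 2*8 + 5*3 = 31
T_4 = 2*31 + 5*8 = 102
T_5 = 2*102 + 5*31 = 359
T_6 = 2*359 + 5*102 = 1228
T_7 = 2*1228 + 5*359 = 4251
T_8 = 2*4251 + 5*1228 = 14642
T_9 = 2*14642 + 5*4251 = 50539
T_{10} = 2*50539 + 5*14642 = 174288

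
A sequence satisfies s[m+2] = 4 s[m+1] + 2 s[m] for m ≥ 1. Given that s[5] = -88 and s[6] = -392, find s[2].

Rearranging, s[m-2] = (s[m] - 4 s[m-1]) / 2.
s[4] = (-392 - 4*(-88)) / 2 = -40/2 = -20
s[3] = (-88 - 4*(-20)) / 2 = -8/2 = -4
s[2] = (-20 - 4*(-4)) / 2 = -4/2 = -2

-2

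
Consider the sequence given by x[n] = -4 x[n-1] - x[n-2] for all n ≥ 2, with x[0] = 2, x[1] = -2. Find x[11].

-826806

x[2] = -4*(-2) - 2 = 6
x[3] = -4*6 - (-2) = -22
x[4] = -4*(-22) - 6 = 82
x[5] = -4*82 - (-22) = -306
x[6] = -4*(-306) - 82 = 1142
x[7] = -4*1142 - (-306) = -4262
x[8] = -4*(-4262) - 1142 = 15906
x[9] = -4*15906 - (-4262) = -59362
x[10] = -4*(-59362) - 15906 = 221542
x[11] = -4*221542 - (-59362) = -826806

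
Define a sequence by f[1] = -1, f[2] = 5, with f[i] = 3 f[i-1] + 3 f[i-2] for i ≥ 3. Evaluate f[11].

f[3] = 3(5) + 3(-1) = 12
f[4] = 3(12) + 3(5) = 51
f[5] = 3(51) + 3(12) = 189
f[6] = 3(189) + 3(51) = 720
f[7] = 3(720) + 3(189) = 2727
f[8] = 3(2727) + 3(720) = 10341
f[9] = 3(10341) + 3(2727) = 39204
f[10] = 3(39204) + 3(10341) = 148635
f[11] = 3(148635) + 3(39204) = 563517

563517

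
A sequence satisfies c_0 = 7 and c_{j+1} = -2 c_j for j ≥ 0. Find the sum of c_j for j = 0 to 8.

1197

c_1 = -2·7 = -14
c_2 = -2·(-14) = 28
c_3 = -2·28 = -56
c_4 = -2·(-56) = 112
c_5 = -2·112 = -224
c_6 = -2·(-224) = 448
c_7 = -2·448 = -896
c_8 = -2·(-896) = 1792
Sum = 7 + (-14) + 28 + (-56) + 112 + (-224) + 448 + (-896) + 1792 = 1197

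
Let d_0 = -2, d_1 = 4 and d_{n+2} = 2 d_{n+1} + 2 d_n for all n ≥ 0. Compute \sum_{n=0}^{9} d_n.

d_2 = 2*4 + 2*(-2) = 4
d_3 = 2*4 + 2*4 = 16
d_4 = 2*16 + 2*4 = 40
d_5 = 2*40 + 2*16 = 112
d_6 = 2*112 + 2*40 = 304
d_7 = 2*304 + 2*112 = 832
d_8 = 2*832 + 2*304 = 2272
d_9 = 2*2272 + 2*832 = 6208
Sum = (-2) + 4 + 4 + 16 + 40 + 112 + 304 + 832 + 2272 + 6208 = 9790

9790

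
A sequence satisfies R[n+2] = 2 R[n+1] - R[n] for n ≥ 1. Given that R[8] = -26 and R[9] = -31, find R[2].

4

Rearranging, R[n-2] = -(R[n] - 2 R[n-1]).
R[7] = -(-31 - 2·(-26)) = -21
R[6] = -(-26 - 2·(-21)) = -16
R[5] = -(-21 - 2·(-16)) = -11
R[4] = -(-16 - 2·(-11)) = -6
R[3] = -(-11 - 2·(-6)) = -1
R[2] = -(-6 - 2·(-1)) = 4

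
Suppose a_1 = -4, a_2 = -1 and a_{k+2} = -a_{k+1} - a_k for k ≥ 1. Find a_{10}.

-4

a_3 = -(-1) - (-4) = 5
a_4 = -5 - (-1) = -4
a_5 = -(-4) - 5 = -1
a_6 = -(-1) - (-4) = 5
a_7 = -5 - (-1) = -4
a_8 = -(-4) - 5 = -1
a_9 = -(-1) - (-4) = 5
a_{10} = -5 - (-1) = -4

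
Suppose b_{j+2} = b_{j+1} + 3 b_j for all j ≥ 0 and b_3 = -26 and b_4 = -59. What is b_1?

-5

Rearranging, b_{j-2} = (b_j - b_{j-1}) / 3.
b_2 = (-59 - (-26)) / 3 = -33/3 = -11
b_1 = (-26 - (-11)) / 3 = -15/3 = -5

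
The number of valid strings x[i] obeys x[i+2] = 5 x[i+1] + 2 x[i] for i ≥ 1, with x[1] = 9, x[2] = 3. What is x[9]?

767049

x[3] = 5(3) + 2(9) = 33
x[4] = 5(33) + 2(3) = 171
x[5] = 5(171) + 2(33) = 921
x[6] = 5(921) + 2(171) = 4947
x[7] = 5(4947) + 2(921) = 26577
x[8] = 5(26577) + 2(4947) = 142779
x[9] = 5(142779) + 2(26577) = 767049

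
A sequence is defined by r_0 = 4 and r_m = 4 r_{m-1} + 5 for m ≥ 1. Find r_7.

r_1 = 4(4) + 5 = 21
r_2 = 4(21) + 5 = 89
r_3 = 4(89) + 5 = 361
r_4 = 4(361) + 5 = 1449
r_5 = 4(1449) + 5 = 5801
r_6 = 4(5801) + 5 = 23209
r_7 = 4(23209) + 5 = 92841

92841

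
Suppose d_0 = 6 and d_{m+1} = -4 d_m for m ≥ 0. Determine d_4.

d_1 = -4(6) = -24
d_2 = -4(-24) = 96
d_3 = -4(96) = -384
d_4 = -4(-384) = 1536

1536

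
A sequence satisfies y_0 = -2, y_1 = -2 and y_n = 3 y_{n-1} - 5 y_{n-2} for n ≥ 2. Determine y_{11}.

y_2 = 3(-2) - 5(-2) = 4
y_3 = 3(4) - 5(-2) = 22
y_4 = 3(22) - 5(4) = 46
y_5 = 3(46) - 5(22) = 28
y_6 = 3(28) - 5(46) = -146
y_7 = 3(-146) - 5(28) = -578
y_8 = 3(-578) - 5(-146) = -1004
y_9 = 3(-1004) - 5(-578) = -122
y_{10} = 3(-122) - 5(-1004) = 4654
y_{11} = 3(4654) - 5(-122) = 14572

14572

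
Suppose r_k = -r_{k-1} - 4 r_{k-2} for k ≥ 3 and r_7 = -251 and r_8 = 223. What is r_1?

Rearranging, r_{k-2} = (r_k + r_{k-1}) / -4.
r_6 = (223 + (-251)) / -4 = -28/-4 = 7
r_5 = (-251 + 7) / -4 = -244/-4 = 61
r_4 = (7 + 61) / -4 = 68/-4 = -17
r_3 = (61 + (-17)) / -4 = 44/-4 = -11
r_2 = (-17 + (-11)) / -4 = -28/-4 = 7
r_1 = (-11 + 7) / -4 = -4/-4 = 1

1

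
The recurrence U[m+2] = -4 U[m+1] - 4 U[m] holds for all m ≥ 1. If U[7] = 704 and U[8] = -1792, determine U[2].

8

Rearranging, U[m-2] = (U[m] + 4 U[m-1]) / -4.
U[6] = (-1792 + 4(704)) / -4 = 1024/-4 = -256
U[5] = (704 + 4(-256)) / -4 = -320/-4 = 80
U[4] = (-256 + 4(80)) / -4 = 64/-4 = -16
U[3] = (80 + 4(-16)) / -4 = 16/-4 = -4
U[2] = (-16 + 4(-4)) / -4 = -32/-4 = 8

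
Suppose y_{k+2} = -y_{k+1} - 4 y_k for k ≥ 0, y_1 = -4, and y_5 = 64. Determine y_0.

Let y_0 = z.
y_2 = 4 - 4z
y_3 = 12 + 4z
y_4 = -28 + 12z
y_5 = -20 - 28z
So -20 - 28z = 64, giving z = -3.

-3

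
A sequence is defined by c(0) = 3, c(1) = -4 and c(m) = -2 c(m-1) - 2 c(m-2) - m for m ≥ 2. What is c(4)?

c(2) = -2(-4) - 2(3) - 2 = 0
c(3) = -2(0) - 2(-4) - 3 = 5
c(4) = -2(5) - 2(0) - 4 = -14

-14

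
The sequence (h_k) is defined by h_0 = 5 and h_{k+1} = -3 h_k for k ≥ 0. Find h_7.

-10935

h_1 = -3*5 = -15
h_2 = -3*(-15) = 45
h_3 = -3*45 = -135
h_4 = -3*(-135) = 405
h_5 = -3*405 = -1215
h_6 = -3*(-1215) = 3645
h_7 = -3*3645 = -10935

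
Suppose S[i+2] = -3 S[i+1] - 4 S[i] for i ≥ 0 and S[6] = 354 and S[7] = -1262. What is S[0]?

6

Rearranging, S[i-2] = (S[i] + 3 S[i-1]) / -4.
S[5] = (-1262 + 3(354)) / -4 = -200/-4 = 50
S[4] = (354 + 3(50)) / -4 = 504/-4 = -126
S[3] = (50 + 3(-126)) / -4 = -328/-4 = 82
S[2] = (-126 + 3(82)) / -4 = 120/-4 = -30
S[1] = (82 + 3(-30)) / -4 = -8/-4 = 2
S[0] = (-30 + 3(2)) / -4 = -24/-4 = 6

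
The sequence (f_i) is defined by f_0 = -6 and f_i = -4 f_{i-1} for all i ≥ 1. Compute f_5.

f_1 = -4*(-6) = 24
f_2 = -4*24 = -96
f_3 = -4*(-96) = 384
f_4 = -4*384 = -1536
f_5 = -4*(-1536) = 6144

6144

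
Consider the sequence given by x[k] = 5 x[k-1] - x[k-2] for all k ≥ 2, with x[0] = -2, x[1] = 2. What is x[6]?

6382

x[2] = 5·2 - (-2) = 12
x[3] = 5·12 - 2 = 58
x[4] = 5·58 - 12 = 278
x[5] = 5·278 - 58 = 1332
x[6] = 5·1332 - 278 = 6382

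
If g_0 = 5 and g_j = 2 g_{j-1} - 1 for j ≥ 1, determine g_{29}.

2147483649

The fixed point is -1/(1 - 2) = 1, so g_j - 1 = 2(g_{j-1} - 1).
Hence g_j = 4·2^j + 1.
g_{29} = 4·2^{29} + 1 = 4·536870912 + 1 = 2147483649.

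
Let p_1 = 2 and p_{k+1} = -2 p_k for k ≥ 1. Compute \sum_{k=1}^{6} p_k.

-42

p_2 = -2(2) = -4
p_3 = -2(-4) = 8
p_4 = -2(8) = -16
p_5 = -2(-16) = 32
p_6 = -2(32) = -64
Sum = 2 + (-4) + 8 + (-16) + 32 + (-64) = -42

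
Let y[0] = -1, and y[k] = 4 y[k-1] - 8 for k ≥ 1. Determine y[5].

y[1] = 4·(-1) - 8 = -12
y[2] = 4·(-12) - 8 = -56
y[3] = 4·(-56) - 8 = -232
y[4] = 4·(-232) - 8 = -936
y[5] = 4·(-936) - 8 = -3752

-3752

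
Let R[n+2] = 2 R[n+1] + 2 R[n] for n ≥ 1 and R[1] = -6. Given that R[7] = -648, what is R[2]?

-1

Let R[2] = y.
R[3] = -12 + 2y
R[4] = -24 + 6y
R[5] = -72 + 16y
R[6] = -192 + 44y
R[7] = -528 + 120y
So -528 + 120y = -648, giving y = -1.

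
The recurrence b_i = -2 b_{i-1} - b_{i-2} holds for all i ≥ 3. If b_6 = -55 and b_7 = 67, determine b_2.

-7

Rearranging, b_{i-2} = -(b_i + 2 b_{i-1}).
b_5 = -(67 + 2(-55)) = 43
b_4 = -(-55 + 2(43)) = -31
b_3 = -(43 + 2(-31)) = 19
b_2 = -(-31 + 2(19)) = -7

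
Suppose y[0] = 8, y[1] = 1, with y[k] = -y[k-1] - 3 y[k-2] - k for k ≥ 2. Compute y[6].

-50

y[2] = -1 - 3(8) - 2 = -27
y[3] = -(-27) - 3(1) - 3 = 21
y[4] = -21 - 3(-27) - 4 = 56
y[5] = -56 - 3(21) - 5 = -124
y[6] = -(-124) - 3(56) - 6 = -50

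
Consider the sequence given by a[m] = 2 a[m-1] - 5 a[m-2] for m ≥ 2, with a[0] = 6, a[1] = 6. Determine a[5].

246

a[2] = 2(6) - 5(6) = -18
a[3] = 2(-18) - 5(6) = -66
a[4] = 2(-66) - 5(-18) = -42
a[5] = 2(-42) - 5(-66) = 246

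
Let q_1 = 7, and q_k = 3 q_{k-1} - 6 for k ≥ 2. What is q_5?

327

q_2 = 3(7) - 6 = 15
q_3 = 3(15) - 6 = 39
q_4 = 3(39) - 6 = 111
q_5 = 3(111) - 6 = 327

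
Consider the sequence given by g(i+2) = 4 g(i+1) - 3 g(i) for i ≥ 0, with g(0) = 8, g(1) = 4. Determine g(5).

g(2) = 4(4) - 3(8) = -8
g(3) = 4(-8) - 3(4) = -44
g(4) = 4(-44) - 3(-8) = -152
g(5) = 4(-152) - 3(-44) = -476

-476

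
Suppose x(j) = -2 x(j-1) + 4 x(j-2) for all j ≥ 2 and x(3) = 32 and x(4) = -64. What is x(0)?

Rearranging, x(j-2) = (x(j) + 2 x(j-1)) / 4.
x(2) = (-64 + 2(32)) / 4 = 0/4 = 0
x(1) = (32 + 2(0)) / 4 = 32/4 = 8
x(0) = (0 + 2(8)) / 4 = 16/4 = 4

4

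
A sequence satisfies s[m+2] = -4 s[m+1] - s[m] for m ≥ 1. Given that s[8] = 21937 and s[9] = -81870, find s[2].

7

Rearranging, s[m-2] = -(s[m] + 4 s[m-1]).
s[7] = -(-81870 + 4*21937) = -5878
s[6] = -(21937 + 4*(-5878)) = 1575
s[5] = -(-5878 + 4*1575) = -422
s[4] = -(1575 + 4*(-422)) = 113
s[3] = -(-422 + 4*113) = -30
s[2] = -(113 + 4*(-30)) = 7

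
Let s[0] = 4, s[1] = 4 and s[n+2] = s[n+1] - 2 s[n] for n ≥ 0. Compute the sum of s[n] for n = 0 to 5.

s[2] = 4 - 2·4 = -4
s[3] = (-4) - 2·4 = -12
s[4] = (-12) - 2·(-4) = -4
s[5] = (-4) - 2·(-12) = 20
Sum = 4 + 4 + (-4) + (-12) + (-4) + 20 = 8

8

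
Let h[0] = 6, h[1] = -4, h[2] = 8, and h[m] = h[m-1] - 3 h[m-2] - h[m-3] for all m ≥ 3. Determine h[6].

h[3] = 8 - 3·(-4) - 6 = 14
h[4] = 14 - 3·8 - (-4) = -6
h[5] = (-6) - 3·14 - 8 = -56
h[6] = (-56) - 3·(-6) - 14 = -52

-52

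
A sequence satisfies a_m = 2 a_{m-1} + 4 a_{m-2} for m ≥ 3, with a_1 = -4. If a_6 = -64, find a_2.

4

Let a_2 = y.
a_3 = -16 + 2y
a_4 = -32 + 8y
a_5 = -128 + 24y
a_6 = -384 + 80y
So -384 + 80y = -64, giving y = 4.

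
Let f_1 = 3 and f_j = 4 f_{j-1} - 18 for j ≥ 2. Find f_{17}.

The fixed point is -18/(1 - 4) = 6, so f_j - 6 = 4(f_{j-1} - 6).
Hence f_j = -3·4^{j-1} + 6.
f_{17} = -3·4^{16} + 6 = -3·4294967296 + 6 = -12884901882.

-12884901882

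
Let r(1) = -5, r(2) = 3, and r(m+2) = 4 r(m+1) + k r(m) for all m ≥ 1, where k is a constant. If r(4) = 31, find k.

r(3) = 12 - 5k
r(4) = 48 - 17k
So 48 - 17k = 31, giving k = 1.

1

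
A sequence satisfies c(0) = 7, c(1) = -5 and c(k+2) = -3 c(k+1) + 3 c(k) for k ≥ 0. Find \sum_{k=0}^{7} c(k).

-20470

c(2) = -3·(-5) + 3·7 = 36
c(3) = -3·36 + 3·(-5) = -123
c(4) = -3·(-123) + 3·36 = 477
c(5) = -3·477 + 3·(-123) = -1800
c(6) = -3·(-1800) + 3·477 = 6831
c(7) = -3·6831 + 3·(-1800) = -25893
Sum = 7 + (-5) + 36 + (-123) + 477 + (-1800) + 6831 + (-25893) = -20470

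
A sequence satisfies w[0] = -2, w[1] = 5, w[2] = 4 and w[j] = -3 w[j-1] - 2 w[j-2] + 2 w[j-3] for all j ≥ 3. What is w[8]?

376

w[3] = -3*4 - 2*5 + 2*(-2) = -26
w[4] = -3*(-26) - 2*4 + 2*5 = 80
w[5] = -3*80 - 2*(-26) + 2*4 = -180
w[6] = -3*(-180) - 2*80 + 2*(-26) = 328
w[7] = -3*328 - 2*(-180) + 2*80 = -464
w[8] = -3*(-464) - 2*328 + 2*(-180) = 376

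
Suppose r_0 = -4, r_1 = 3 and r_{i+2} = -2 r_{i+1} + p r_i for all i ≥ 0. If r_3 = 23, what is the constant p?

r_2 = -6 - 4p
r_3 = 12 + 11p
So 12 + 11p = 23, giving p = 1.

1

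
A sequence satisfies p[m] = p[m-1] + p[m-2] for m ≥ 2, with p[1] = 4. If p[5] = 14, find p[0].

Let p[0] = v.
p[2] = 4 + v
p[3] = 8 + v
p[4] = 12 + 2v
p[5] = 20 + 3v
So 20 + 3v = 14, giving v = -2.

-2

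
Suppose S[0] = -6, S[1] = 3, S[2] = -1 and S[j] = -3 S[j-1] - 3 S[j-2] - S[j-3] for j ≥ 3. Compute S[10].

-21

S[3] = -3*(-1) - 3*3 - (-6) = 0
S[4] = -3*0 - 3*(-1) - 3 = 0
S[5] = -3*0 - 3*0 - (-1) = 1
S[6] = -3*1 - 3*0 - 0 = -3
S[7] = -3*(-3) - 3*1 - 0 = 6
S[8] = -3*6 - 3*(-3) - 1 = -10
S[9] = -3*(-10) - 3*6 - (-3) = 15
S[10] = -3*15 - 3*(-10) - 6 = -21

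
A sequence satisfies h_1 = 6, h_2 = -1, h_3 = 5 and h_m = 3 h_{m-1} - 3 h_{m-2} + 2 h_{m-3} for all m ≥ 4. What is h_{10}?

2046

h_4 = 3(5) - 3(-1) + 2(6) = 30
h_5 = 3(30) - 3(5) + 2(-1) = 73
h_6 = 3(73) - 3(30) + 2(5) = 139
h_7 = 3(139) - 3(73) + 2(30) = 258
h_8 = 3(258) - 3(139) + 2(73) = 503
h_9 = 3(503) - 3(258) + 2(139) = 1013
h_{10} = 3(1013) - 3(503) + 2(258) = 2046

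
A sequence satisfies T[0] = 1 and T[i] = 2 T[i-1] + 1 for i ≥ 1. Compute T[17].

262143

The fixed point is 1/(1 - 2) = -1, so T[i] + 1 = 2(T[i-1] + 1).
Hence T[i] = 2·2^i - 1.
T[17] = 2·2^{17} - 1 = 2·131072 - 1 = 262143.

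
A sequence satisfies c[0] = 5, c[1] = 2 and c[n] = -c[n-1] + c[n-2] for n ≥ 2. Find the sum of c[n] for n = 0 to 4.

c[2] = -2 + 5 = 3
c[3] = -3 + 2 = -1
c[4] = -(-1) + 3 = 4
Sum = 5 + 2 + 3 + (-1) + 4 = 13

13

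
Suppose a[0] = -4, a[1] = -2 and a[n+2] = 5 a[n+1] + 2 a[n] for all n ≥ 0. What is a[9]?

a[2] = 5·(-2) + 2·(-4) = -18
a[3] = 5·(-18) + 2·(-2) = -94
a[4] = 5·(-94) + 2·(-18) = -506
a[5] = 5·(-506) + 2·(-94) = -2718
a[6] = 5·(-2718) + 2·(-506) = -14602
a[7] = 5·(-14602) + 2·(-2718) = -78446
a[8] = 5·(-78446) + 2·(-14602) = -421434
a[9] = 5·(-421434) + 2·(-78446) = -2264062

-2264062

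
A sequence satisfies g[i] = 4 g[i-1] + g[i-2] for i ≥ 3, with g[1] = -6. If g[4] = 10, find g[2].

2

Let g[2] = y.
g[3] = -6 + 4y
g[4] = -24 + 17y
So -24 + 17y = 10, giving y = 2.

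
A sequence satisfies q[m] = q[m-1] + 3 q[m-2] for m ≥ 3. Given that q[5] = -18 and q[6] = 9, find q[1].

Rearranging, q[m-2] = (q[m] - q[m-1]) / 3.
q[4] = (9 - (-18)) / 3 = 27/3 = 9
q[3] = (-18 - 9) / 3 = -27/3 = -9
q[2] = (9 - (-9)) / 3 = 18/3 = 6
q[1] = (-9 - 6) / 3 = -15/3 = -5

-5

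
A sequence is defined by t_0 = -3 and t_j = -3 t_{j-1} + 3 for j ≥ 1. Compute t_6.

-2733

t_1 = -3·(-3) + 3 = 12
t_2 = -3·12 + 3 = -33
t_3 = -3·(-33) + 3 = 102
t_4 = -3·102 + 3 = -303
t_5 = -3·(-303) + 3 = 912
t_6 = -3·912 + 3 = -2733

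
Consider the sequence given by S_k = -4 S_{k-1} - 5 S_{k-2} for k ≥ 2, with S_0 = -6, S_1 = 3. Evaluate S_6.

S_2 = -4·3 - 5·(-6) = 18
S_3 = -4·18 - 5·3 = -87
S_4 = -4·(-87) - 5·18 = 258
S_5 = -4·258 - 5·(-87) = -597
S_6 = -4·(-597) - 5·258 = 1098

1098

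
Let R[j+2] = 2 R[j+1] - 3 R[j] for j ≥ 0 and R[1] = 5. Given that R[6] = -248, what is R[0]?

-6

Let R[0] = y.
R[2] = 10 - 3y
R[3] = 5 - 6y
R[4] = -20 - 3y
R[5] = -55 + 12y
R[6] = -50 + 33y
So -50 + 33y = -248, giving y = -6.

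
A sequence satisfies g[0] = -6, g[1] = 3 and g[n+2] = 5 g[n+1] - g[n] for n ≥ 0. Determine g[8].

257709

g[2] = 5(3) - (-6) = 21
g[3] = 5(21) - 3 = 102
g[4] = 5(102) - 21 = 489
g[5] = 5(489) - 102 = 2343
g[6] = 5(2343) - 489 = 11226
g[7] = 5(11226) - 2343 = 53787
g[8] = 5(53787) - 11226 = 257709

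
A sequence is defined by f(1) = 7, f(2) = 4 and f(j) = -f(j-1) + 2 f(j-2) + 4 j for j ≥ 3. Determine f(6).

-34

f(3) = -4 + 2(7) + 12 = 22
f(4) = -22 + 2(4) + 16 = 2
f(5) = -2 + 2(22) + 20 = 62
f(6) = -62 + 2(2) + 24 = -34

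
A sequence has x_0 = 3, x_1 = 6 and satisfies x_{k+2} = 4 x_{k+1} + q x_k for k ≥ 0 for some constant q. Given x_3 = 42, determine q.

-3

x_2 = 24 + 3q
x_3 = 96 + 18q
So 96 + 18q = 42, giving q = -3.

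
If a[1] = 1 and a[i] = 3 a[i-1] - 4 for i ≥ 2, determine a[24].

The fixed point is -4/(1 - 3) = 2, so a[i] - 2 = 3(a[i-1] - 2).
Hence a[i] = -1·3^{i-1} + 2.
a[24] = -1·3^{23} + 2 = -1·94143178827 + 2 = -94143178825.

-94143178825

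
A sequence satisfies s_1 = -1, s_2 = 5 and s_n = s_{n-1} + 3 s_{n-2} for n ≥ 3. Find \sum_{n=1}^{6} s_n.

120

s_3 = 5 + 3*(-1) = 2
s_4 = 2 + 3*5 = 17
s_5 = 17 + 3*2 = 23
s_6 = 23 + 3*17 = 74
Sum = (-1) + 5 + 2 + 17 + 23 + 74 = 120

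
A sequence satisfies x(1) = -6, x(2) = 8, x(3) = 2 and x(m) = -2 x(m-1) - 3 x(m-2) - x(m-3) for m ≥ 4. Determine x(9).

4

x(4) = -2(2) - 3(8) - (-6) = -22
x(5) = -2(-22) - 3(2) - 8 = 30
x(6) = -2(30) - 3(-22) - 2 = 4
x(7) = -2(4) - 3(30) - (-22) = -76
x(8) = -2(-76) - 3(4) - 30 = 110
x(9) = -2(110) - 3(-76) - 4 = 4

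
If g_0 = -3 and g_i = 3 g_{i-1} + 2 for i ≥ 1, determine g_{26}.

The fixed point is 2/(1 - 3) = -1, so g_i + 1 = 3(g_{i-1} + 1).
Hence g_i = -2·3^i - 1.
g_{26} = -2·3^{26} - 1 = -2·2541865828329 - 1 = -5083731656659.

-5083731656659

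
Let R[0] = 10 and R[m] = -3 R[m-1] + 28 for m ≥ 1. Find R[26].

The fixed point is 28/(1 + 3) = 7, so R[m] - 7 = -3(R[m-1] - 7).
Hence R[m] = 3·(-3)^m + 7.
R[26] = 3·(-3)^{26} + 7 = 3·2541865828329 + 7 = 7625597484994.

7625597484994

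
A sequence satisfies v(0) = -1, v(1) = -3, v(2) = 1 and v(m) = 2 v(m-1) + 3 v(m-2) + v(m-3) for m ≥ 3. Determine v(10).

-14976

v(3) = 2·1 + 3·(-3) + (-1) = -8
v(4) = 2·(-8) + 3·1 + (-3) = -16
v(5) = 2·(-16) + 3·(-8) + 1 = -55
v(6) = 2·(-55) + 3·(-16) + (-8) = -166
v(7) = 2·(-166) + 3·(-55) + (-16) = -513
v(8) = 2·(-513) + 3·(-166) + (-55) = -1579
v(9) = 2·(-1579) + 3·(-513) + (-166) = -4863
v(10) = 2·(-4863) + 3·(-1579) + (-513) = -14976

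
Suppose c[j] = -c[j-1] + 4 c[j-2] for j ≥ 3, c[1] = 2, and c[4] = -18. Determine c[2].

Let c[2] = z.
c[3] = 8 - z
c[4] = -8 + 5z
So -8 + 5z = -18, giving z = -2.

-2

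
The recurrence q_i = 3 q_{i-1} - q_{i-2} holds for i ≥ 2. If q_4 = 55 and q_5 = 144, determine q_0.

Rearranging, q_{i-2} = -(q_i - 3 q_{i-1}).
q_3 = -(144 - 3*55) = 21
q_2 = -(55 - 3*21) = 8
q_1 = -(21 - 3*8) = 3
q_0 = -(8 - 3*3) = 1

1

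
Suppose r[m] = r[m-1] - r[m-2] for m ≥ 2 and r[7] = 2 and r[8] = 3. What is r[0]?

Rearranging, r[m-2] = -(r[m] - r[m-1]).
r[6] = -(3 - 2) = -1
r[5] = -(2 - (-1)) = -3
r[4] = -(-1 - (-3)) = -2
r[3] = -(-3 - (-2)) = 1
r[2] = -(-2 - 1) = 3
r[1] = -(1 - 3) = 2
r[0] = -(3 - 2) = -1

-1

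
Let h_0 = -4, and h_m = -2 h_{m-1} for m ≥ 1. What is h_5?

128

h_1 = -2·(-4) = 8
h_2 = -2·8 = -16
h_3 = -2·(-16) = 32
h_4 = -2·32 = -64
h_5 = -2·(-64) = 128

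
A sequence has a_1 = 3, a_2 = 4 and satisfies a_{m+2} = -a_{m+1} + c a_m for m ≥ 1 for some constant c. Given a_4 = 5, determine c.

a_3 = -4 + 3c
a_4 = 4 + c
So 4 + c = 5, giving c = 1.

1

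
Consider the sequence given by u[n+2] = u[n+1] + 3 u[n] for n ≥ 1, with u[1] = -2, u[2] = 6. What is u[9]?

u[3] = 6 + 3*(-2) = 0
u[4] = 0 + 3*6 = 18
u[5] = 18 + 3*0 = 18
u[6] = 18 + 3*18 = 72
u[7] = 72 + 3*18 = 126
u[8] = 126 + 3*72 = 342
u[9] = 342 + 3*126 = 720

720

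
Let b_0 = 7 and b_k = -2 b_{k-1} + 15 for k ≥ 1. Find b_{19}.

The fixed point is 15/(1 + 2) = 5, so b_k - 5 = -2(b_{k-1} - 5).
Hence b_k = 2·(-2)^k + 5.
b_{19} = 2·(-2)^{19} + 5 = 2·-524288 + 5 = -1048571.

-1048571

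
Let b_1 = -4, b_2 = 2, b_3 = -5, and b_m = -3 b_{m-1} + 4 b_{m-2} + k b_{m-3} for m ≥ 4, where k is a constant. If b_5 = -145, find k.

b_4 = 23 - 4k
b_5 = -89 + 14k
So -89 + 14k = -145, giving k = -4.

-4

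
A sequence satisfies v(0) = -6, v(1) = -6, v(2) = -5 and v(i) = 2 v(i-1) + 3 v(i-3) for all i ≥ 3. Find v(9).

-6376

v(3) = 2·(-5) + 3·(-6) = -28
v(4) = 2·(-28) + 3·(-6) = -74
v(5) = 2·(-74) + 3·(-5) = -163
v(6) = 2·(-163) + 3·(-28) = -410
v(7) = 2·(-410) + 3·(-74) = -1042
v(8) = 2·(-1042) + 3·(-163) = -2573
v(9) = 2·(-2573) + 3·(-410) = -6376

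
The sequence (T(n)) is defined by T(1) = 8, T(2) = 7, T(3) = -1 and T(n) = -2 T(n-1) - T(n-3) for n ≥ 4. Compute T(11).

561

T(4) = -2*(-1) - 8 = -6
T(5) = -2*(-6) - 7 = 5
T(6) = -2*5 - (-1) = -9
T(7) = -2*(-9) - (-6) = 24
T(8) = -2*24 - 5 = -53
T(9) = -2*(-53) - (-9) = 115
T(10) = -2*115 - 24 = -254
T(11) = -2*(-254) - (-53) = 561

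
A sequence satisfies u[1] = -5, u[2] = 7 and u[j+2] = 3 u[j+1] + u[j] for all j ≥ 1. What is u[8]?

u[3] = 3·7 + (-5) = 16
u[4] = 3·16 + 7 = 55
u[5] = 3·55 + 16 = 181
u[6] = 3·181 + 55 = 598
u[7] = 3·598 + 181 = 1975
u[8] = 3·1975 + 598 = 6523

6523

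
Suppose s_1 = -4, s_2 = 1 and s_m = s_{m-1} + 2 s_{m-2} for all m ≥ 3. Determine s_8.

s_3 = 1 + 2*(-4) = -7
s_4 = (-7) + 2*1 = -5
s_5 = (-5) + 2*(-7) = -19
s_6 = (-19) + 2*(-5) = -29
s_7 = (-29) + 2*(-19) = -67
s_8 = (-67) + 2*(-29) = -125

-125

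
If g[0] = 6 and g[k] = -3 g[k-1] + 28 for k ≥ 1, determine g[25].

847288609450

The fixed point is 28/(1 + 3) = 7, so g[k] - 7 = -3(g[k-1] - 7).
Hence g[k] = -1·(-3)^k + 7.
g[25] = -1·(-3)^{25} + 7 = -1·-847288609443 + 7 = 847288609450.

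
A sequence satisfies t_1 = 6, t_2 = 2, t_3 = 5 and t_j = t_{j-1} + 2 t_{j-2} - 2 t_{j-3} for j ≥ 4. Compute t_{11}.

-25

t_4 = 5 + 2*2 - 2*6 = -3
t_5 = (-3) + 2*5 - 2*2 = 3
t_6 = 3 + 2*(-3) - 2*5 = -13
t_7 = (-13) + 2*3 - 2*(-3) = -1
t_8 = (-1) + 2*(-13) - 2*3 = -33
t_9 = (-33) + 2*(-1) - 2*(-13) = -9
t_{10} = (-9) + 2*(-33) - 2*(-1) = -73
t_{11} = (-73) + 2*(-9) - 2*(-33) = -25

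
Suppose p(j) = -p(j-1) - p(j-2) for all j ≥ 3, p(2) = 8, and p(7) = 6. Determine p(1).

Let p(1) = w.
p(3) = -8 - w
p(4) = w
p(5) = 8
p(6) = -8 - w
p(7) = w
So w = 6, giving w = 6.

6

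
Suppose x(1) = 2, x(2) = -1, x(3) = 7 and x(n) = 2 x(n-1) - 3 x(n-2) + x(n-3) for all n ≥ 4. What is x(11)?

227

x(4) = 2·7 - 3·(-1) + 2 = 19
x(5) = 2·19 - 3·7 + (-1) = 16
x(6) = 2·16 - 3·19 + 7 = -18
x(7) = 2·(-18) - 3·16 + 19 = -65
x(8) = 2·(-65) - 3·(-18) + 16 = -60
x(9) = 2·(-60) - 3·(-65) + (-18) = 57
x(10) = 2·57 - 3·(-60) + (-65) = 229
x(11) = 2·229 - 3·57 + (-60) = 227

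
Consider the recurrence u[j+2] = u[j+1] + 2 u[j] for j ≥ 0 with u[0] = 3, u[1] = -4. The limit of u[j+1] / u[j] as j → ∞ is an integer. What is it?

2

The characteristic equation is r^2 - r - 2 = 0, which factors as (r - 2)(r + 1) = 0.
So the roots are 2 and -1. Since |2| > |-1| and the coefficient of 2^j is non-zero, the ratio tends to 2.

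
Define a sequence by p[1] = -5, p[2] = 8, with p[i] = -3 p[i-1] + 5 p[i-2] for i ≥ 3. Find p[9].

p[3] = -3·8 + 5·(-5) = -49
p[4] = -3·(-49) + 5·8 = 187
p[5] = -3·187 + 5·(-49) = -806
p[6] = -3·(-806) + 5·187 = 3353
p[7] = -3·3353 + 5·(-806) = -14089
p[8] = -3·(-14089) + 5·3353 = 59032
p[9] = -3·59032 + 5·(-14089) = -247541

-247541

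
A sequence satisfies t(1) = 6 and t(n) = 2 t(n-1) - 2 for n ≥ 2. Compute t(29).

1073741826

The fixed point is -2/(1 - 2) = 2, so t(n) - 2 = 2(t(n-1) - 2).
Hence t(n) = 4·2^{n-1} + 2.
t(29) = 4·2^{28} + 2 = 4·268435456 + 2 = 1073741826.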